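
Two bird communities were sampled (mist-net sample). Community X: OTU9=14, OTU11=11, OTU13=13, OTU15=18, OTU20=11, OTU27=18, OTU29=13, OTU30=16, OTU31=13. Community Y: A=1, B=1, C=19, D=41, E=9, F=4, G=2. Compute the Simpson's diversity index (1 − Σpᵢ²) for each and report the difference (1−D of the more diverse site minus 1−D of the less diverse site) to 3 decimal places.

Community X: N=127, proportions 0.11024, 0.08661, 0.10236, 0.14173, 0.08661, 0.14173, 0.10236, 0.12598, 0.10236, giving 1−D = 0.88536 (working shown to 5 dp, full precision carried).
Community Y: N=77, proportions 0.01299, 0.01299, 0.24675, 0.53247, 0.11688, 0.05195, 0.02597, giving 1−D = 0.63822.
Difference = |0.88536 − 0.63822| = 0.24714, i.e. 0.247 to 3 decimal places.

0.247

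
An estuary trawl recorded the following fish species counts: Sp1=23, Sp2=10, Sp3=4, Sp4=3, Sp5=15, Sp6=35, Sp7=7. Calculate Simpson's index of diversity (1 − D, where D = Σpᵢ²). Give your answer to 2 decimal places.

0.77

Total N = 23+10+4+3+15+35+7 = 97, so the proportions are 0.2371, 0.1031, 0.0412, 0.0309, 0.1546, 0.3608, 0.0722 (working shown to 4 dp, full precision carried).
D = 0.2371² + 0.1031² + 0.0412² + 0.0309² + 0.1546² + 0.3608² + 0.0722² = 0.0562 + 0.0106 + 0.0017 + 0.0010 + 0.0239 + 0.1302 + 0.0052 = 0.2288.
So 1 − D = 0.7712, i.e. 0.77 to 2 decimal places.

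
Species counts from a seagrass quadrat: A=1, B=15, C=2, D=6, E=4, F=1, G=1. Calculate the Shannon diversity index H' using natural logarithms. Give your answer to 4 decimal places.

Total N = 1+15+2+6+4+1+1 = 30, so the proportions are 0.033333, 0.5, 0.066667, 0.2, 0.133333, 0.033333, 0.033333 (working shown to 6 dp, full precision carried).
Each pᵢ ln pᵢ term: 0.033333×(-3.401197)=-0.113373, 0.5×(-0.693147)=-0.346574, 0.066667×(-2.708050)=-0.180537, 0.2×(-1.609438)=-0.321888, 0.133333×(-2.014903)=-0.268654, 0.033333×(-3.401197)=-0.113373, 0.033333×(-3.401197)=-0.113373.
Sum = -1.457771, so H' = 1.4578.

1.4578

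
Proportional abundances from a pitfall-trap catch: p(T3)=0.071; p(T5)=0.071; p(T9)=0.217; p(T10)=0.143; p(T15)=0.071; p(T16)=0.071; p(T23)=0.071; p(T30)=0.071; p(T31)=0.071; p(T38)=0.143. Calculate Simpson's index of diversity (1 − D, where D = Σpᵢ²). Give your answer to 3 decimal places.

0.877

D = 0.071² + 0.071² + 0.217² + 0.143² + 0.071² + 0.071² + 0.071² + 0.071² + 0.071² + 0.143² = 0.00504 + 0.00504 + 0.04709 + 0.02045 + 0.00504 + 0.00504 + 0.00504 + 0.00504 + 0.00504 + 0.02045 = 0.12327 (working shown to 5 dp, full precision carried).
So 1 − D = 0.87673, i.e. 0.877 to 3 decimal places.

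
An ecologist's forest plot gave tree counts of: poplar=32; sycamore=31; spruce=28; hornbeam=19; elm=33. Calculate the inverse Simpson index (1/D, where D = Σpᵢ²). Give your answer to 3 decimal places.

4.847

Total N = 32+31+28+19+33 = 143, so the proportions are 0.2237762, 0.2167832, 0.1958042, 0.1328671, 0.2307692 (working shown to 7 dp, full precision carried).
D = 0.2237762² + 0.2167832² + 0.1958042² + 0.1328671² + 0.2307692² = 0.0500758 + 0.0469950 + 0.0383393 + 0.0176537 + 0.0532544 = 0.2063182.
So 1/D = 4.84688, i.e. 4.847 to 3 decimal places.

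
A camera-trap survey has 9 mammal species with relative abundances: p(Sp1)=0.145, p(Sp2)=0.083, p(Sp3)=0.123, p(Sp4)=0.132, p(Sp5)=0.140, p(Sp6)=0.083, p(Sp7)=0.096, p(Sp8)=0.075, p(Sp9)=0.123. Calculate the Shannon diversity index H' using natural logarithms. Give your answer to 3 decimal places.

Each pᵢ ln pᵢ term (working shown to 5 dp, full precision carried): 0.145×(-1.93102)=-0.28000, 0.083×(-2.48891)=-0.20658, 0.123×(-2.09557)=-0.25776, 0.132×(-2.02495)=-0.26729, 0.14×(-1.96611)=-0.27526, 0.083×(-2.48891)=-0.20658, 0.096×(-2.34341)=-0.22497, 0.075×(-2.59027)=-0.19427, 0.123×(-2.09557)=-0.25776.
Sum = -2.17046, so H' = 2.170.

2.170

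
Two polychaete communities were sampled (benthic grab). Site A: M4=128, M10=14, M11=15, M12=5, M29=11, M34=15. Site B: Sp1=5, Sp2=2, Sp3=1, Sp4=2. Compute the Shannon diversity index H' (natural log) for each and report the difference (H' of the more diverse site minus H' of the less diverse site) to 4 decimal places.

0.0994

Site A: N=188, proportions 0.680851, 0.074468, 0.079787, 0.026596, 0.058511, 0.079787, giving H' = 1.121164 (working shown to 6 dp, full precision carried).
Site B: N=10, proportions 0.5, 0.2, 0.1, 0.2, giving H' = 1.220607.
Difference = |1.121164 − 1.220607| = 0.099443, i.e. 0.0994 to 4 decimal places.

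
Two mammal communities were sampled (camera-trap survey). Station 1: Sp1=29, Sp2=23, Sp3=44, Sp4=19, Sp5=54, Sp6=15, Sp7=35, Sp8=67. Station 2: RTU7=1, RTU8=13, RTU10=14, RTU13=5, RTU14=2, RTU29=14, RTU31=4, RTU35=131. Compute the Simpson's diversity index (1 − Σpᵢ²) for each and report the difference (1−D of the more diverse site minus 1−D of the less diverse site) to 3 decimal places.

0.372

Station 1: N=286, proportions 0.1014, 0.08042, 0.15385, 0.06643, 0.18881, 0.05245, 0.12238, 0.23427, giving 1−D = 0.84691 (working shown to 5 dp, full precision carried).
Station 2: N=184, proportions 0.00543, 0.07065, 0.07609, 0.02717, 0.01087, 0.07609, 0.02174, 0.71196, giving 1−D = 0.47519.
Difference = |0.84691 − 0.47519| = 0.37172, i.e. 0.372 to 3 decimal places.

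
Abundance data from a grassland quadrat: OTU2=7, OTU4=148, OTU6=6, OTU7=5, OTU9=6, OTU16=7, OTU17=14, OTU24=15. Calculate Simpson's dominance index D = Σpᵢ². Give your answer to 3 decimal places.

Total N = 7+148+6+5+6+7+14+15 = 208, so the proportions are 0.03365, 0.71154, 0.02885, 0.02404, 0.02885, 0.03365, 0.06731, 0.07212 (working shown to 5 dp, full precision carried).
D = 0.03365² + 0.71154² + 0.02885² + 0.02404² + 0.02885² + 0.03365² + 0.06731² + 0.07212² = 0.00113 + 0.50629 + 0.00083 + 0.00058 + 0.00083 + 0.00113 + 0.00453 + 0.00520 = 0.52053.
To 3 decimal places, D = 0.521.

0.521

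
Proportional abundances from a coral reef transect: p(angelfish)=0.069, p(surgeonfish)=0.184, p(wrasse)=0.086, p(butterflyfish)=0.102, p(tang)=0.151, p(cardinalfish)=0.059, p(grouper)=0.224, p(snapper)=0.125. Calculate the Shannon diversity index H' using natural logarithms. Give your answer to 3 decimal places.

Each pᵢ ln pᵢ term (working shown to 5 dp, full precision carried): 0.069×(-2.67365)=-0.18448, 0.184×(-1.69282)=-0.31148, 0.086×(-2.45341)=-0.21099, 0.102×(-2.28278)=-0.23284, 0.151×(-1.89048)=-0.28546, 0.059×(-2.83022)=-0.16698, 0.224×(-1.49611)=-0.33513, 0.125×(-2.07944)=-0.25993.
Sum = -1.98730, so H' = 1.987.

1.987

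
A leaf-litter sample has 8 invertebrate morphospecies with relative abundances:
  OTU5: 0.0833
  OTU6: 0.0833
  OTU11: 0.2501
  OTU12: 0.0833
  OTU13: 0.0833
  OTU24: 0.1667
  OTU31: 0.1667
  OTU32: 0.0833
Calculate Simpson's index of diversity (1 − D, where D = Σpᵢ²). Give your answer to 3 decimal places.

0.847

D = 0.0833² + 0.0833² + 0.2501² + 0.0833² + 0.0833² + 0.1667² + 0.1667² + 0.0833² = 0.00694 + 0.00694 + 0.06255 + 0.00694 + 0.00694 + 0.02779 + 0.02779 + 0.00694 = 0.15282 (working shown to 5 dp, full precision carried).
So 1 − D = 0.84718, i.e. 0.847 to 3 decimal places.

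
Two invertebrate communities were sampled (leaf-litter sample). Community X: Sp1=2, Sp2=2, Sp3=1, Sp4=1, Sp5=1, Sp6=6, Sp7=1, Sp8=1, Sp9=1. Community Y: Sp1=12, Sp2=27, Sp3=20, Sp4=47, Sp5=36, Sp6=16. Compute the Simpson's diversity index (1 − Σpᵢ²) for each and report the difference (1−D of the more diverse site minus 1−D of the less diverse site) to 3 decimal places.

0.006

Community X: N=16, proportions 0.125, 0.125, 0.0625, 0.0625, 0.0625, 0.375, 0.0625, 0.0625, 0.0625, giving 1−D = 0.80469 (working shown to 5 dp, full precision carried).
Community Y: N=158, proportions 0.07595, 0.17089, 0.12658, 0.29747, 0.22785, 0.10127, giving 1−D = 0.79835.
Difference = |0.80469 − 0.79835| = 0.00634, i.e. 0.006 to 3 decimal places.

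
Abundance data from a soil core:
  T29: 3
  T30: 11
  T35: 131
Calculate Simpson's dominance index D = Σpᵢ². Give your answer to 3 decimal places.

Total N = 3+11+131 = 145, so the proportions are 0.02069, 0.07586, 0.90345 (working shown to 5 dp, full precision carried).
D = 0.02069² + 0.07586² + 0.90345² = 0.00043 + 0.00576 + 0.81622 = 0.82240.
To 3 decimal places, D = 0.822.

0.822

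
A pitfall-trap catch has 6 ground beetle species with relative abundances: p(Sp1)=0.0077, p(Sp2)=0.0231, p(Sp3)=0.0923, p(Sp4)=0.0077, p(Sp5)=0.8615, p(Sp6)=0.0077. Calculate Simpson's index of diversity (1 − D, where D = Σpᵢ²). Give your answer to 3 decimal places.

D = 0.0077² + 0.0231² + 0.0923² + 0.0077² + 0.8615² + 0.0077² = 0.00006 + 0.00053 + 0.00852 + 0.00006 + 0.74218 + 0.00006 = 0.75141 (working shown to 5 dp, full precision carried).
So 1 − D = 0.24859, i.e. 0.249 to 3 decimal places.

0.249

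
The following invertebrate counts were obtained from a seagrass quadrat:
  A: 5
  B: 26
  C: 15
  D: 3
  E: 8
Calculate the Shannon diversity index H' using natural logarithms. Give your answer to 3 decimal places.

Total N = 5+26+15+3+8 = 57, so the proportions are 0.08772, 0.45614, 0.26316, 0.05263, 0.14035 (working shown to 5 dp, full precision carried).
Each pᵢ ln pᵢ term: 0.08772×(-2.43361)=-0.21347, 0.45614×(-0.78495)=-0.35805, 0.26316×(-1.33500)=-0.35132, 0.05263×(-2.94444)=-0.15497, 0.14035×(-1.96361)=-0.27559.
Sum = -1.35341, so H' = 1.353.

1.353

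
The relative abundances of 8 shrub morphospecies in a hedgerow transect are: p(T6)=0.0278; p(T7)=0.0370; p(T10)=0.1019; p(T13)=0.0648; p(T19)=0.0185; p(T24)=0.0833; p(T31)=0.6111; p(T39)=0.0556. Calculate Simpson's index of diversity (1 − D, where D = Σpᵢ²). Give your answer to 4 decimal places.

D = 0.0278² + 0.037² + 0.1019² + 0.0648² + 0.0185² + 0.0833² + 0.6111² + 0.0556² = 0.000773 + 0.001369 + 0.010384 + 0.004199 + 0.000342 + 0.006939 + 0.373443 + 0.003091 = 0.400540 (working shown to 6 dp, full precision carried).
So 1 − D = 0.599460, i.e. 0.5995 to 4 decimal places.

0.5995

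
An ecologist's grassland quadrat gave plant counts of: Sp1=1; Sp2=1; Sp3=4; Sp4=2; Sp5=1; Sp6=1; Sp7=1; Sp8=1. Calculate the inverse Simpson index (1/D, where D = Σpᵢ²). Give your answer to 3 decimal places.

Total N = 1+1+4+2+1+1+1+1 = 12, so the proportions are 0.0833333, 0.0833333, 0.3333333, 0.1666667, 0.0833333, 0.0833333, 0.0833333, 0.0833333 (working shown to 7 dp, full precision carried).
D = 0.0833333² + 0.0833333² + 0.3333333² + 0.1666667² + 0.0833333² + 0.0833333² + 0.0833333² + 0.0833333² = 0.0069444 + 0.0069444 + 0.1111111 + 0.0277778 + 0.0069444 + 0.0069444 + 0.0069444 + 0.0069444 = 0.1805556.
So 1/D = 5.53846, i.e. 5.538 to 3 decimal places.

5.538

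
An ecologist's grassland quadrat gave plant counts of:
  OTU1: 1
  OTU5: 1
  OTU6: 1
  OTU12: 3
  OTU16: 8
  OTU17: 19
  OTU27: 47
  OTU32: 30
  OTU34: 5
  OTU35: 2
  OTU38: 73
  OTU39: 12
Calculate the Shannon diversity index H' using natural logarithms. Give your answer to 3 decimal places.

Total N = 1+1+1+3+8+19+47+30+5+2+73+12 = 202, so the proportions are 0.00495, 0.00495, 0.00495, 0.01485, 0.0396, 0.09406, 0.23267, 0.14851, 0.02475, 0.0099, 0.36139, 0.05941 (working shown to 5 dp, full precision carried).
Each pᵢ ln pᵢ term: 0.00495×(-5.30827)=-0.02628, 0.00495×(-5.30827)=-0.02628, 0.00495×(-5.30827)=-0.02628, 0.01485×(-4.20966)=-0.06252, 0.0396×(-3.22883)=-0.12787, 0.09406×(-2.36383)=-0.22234, 0.23267×(-1.45812)=-0.33927, 0.14851×(-1.90707)=-0.28323, 0.02475×(-3.69883)=-0.09156, 0.0099×(-4.61512)=-0.04569, 0.36139×(-1.01781)=-0.36782, 0.05941×(-2.82336)=-0.16772.
Sum = -1.78686, so H' = 1.787.

1.787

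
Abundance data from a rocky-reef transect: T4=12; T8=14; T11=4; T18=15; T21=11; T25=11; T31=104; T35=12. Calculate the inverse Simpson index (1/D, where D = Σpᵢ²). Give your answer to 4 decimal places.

Total N = 12+14+4+15+11+11+104+12 = 183, so the proportions are 0.0655738, 0.0765027, 0.0218579, 0.0819672, 0.0601093, 0.0601093, 0.568306, 0.0655738 (working shown to 7 dp, full precision carried).
D = 0.0655738² + 0.0765027² + 0.0218579² + 0.0819672² + 0.0601093² + 0.0601093² + 0.568306² + 0.0655738² = 0.0042999 + 0.0058527 + 0.0004778 + 0.0067186 + 0.0036131 + 0.0036131 + 0.3229717 + 0.0042999 = 0.3518469.
So 1/D = 2.842145, i.e. 2.8421 to 4 decimal places.

2.8421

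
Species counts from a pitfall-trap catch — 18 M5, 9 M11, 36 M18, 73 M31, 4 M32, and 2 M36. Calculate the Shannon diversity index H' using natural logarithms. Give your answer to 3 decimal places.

1.287

Total N = 18+9+36+73+4+2 = 142, so the proportions are 0.12676, 0.06338, 0.25352, 0.51408, 0.02817, 0.01408 (working shown to 5 dp, full precision carried).
Each pᵢ ln pᵢ term: 0.12676×(-2.06546)=-0.26182, 0.06338×(-2.75860)=-0.17484, 0.25352×(-1.37231)=-0.34791, 0.51408×(-0.66537)=-0.34206, 0.02817×(-3.56953)=-0.10055, 0.01408×(-4.26268)=-0.06004.
Sum = -1.28721, so H' = 1.287.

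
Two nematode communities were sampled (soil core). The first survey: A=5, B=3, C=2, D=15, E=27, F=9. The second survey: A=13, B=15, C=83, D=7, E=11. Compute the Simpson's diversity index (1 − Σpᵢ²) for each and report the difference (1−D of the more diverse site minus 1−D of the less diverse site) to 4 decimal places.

The first survey: N=61, proportions 0.0819672, 0.0491803, 0.0327869, 0.2459016, 0.442623, 0.147541, giving 1−D = 0.7116367 (working shown to 7 dp, full precision carried).
The second survey: N=129, proportions 0.1007752, 0.1162791, 0.6434109, 0.0542636, 0.0852713, giving 1−D = 0.5521303.
Difference = |0.7116367 − 0.5521303| = 0.1595064, i.e. 0.1595 to 4 decimal places.

0.1595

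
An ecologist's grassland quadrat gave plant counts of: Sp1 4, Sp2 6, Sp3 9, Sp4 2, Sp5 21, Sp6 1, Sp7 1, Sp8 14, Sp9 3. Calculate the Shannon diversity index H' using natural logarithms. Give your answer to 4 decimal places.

Total N = 4+6+9+2+21+1+1+14+3 = 61, so the proportions are 0.065574, 0.098361, 0.147541, 0.032787, 0.344262, 0.016393, 0.016393, 0.229508, 0.04918 (working shown to 6 dp, full precision carried).
Each pᵢ ln pᵢ term: 0.065574×(-2.724580)=-0.178661, 0.098361×(-2.319114)=-0.228110, 0.147541×(-1.913649)=-0.282342, 0.032787×(-3.417727)=-0.112057, 0.344262×(-1.066351)=-0.367105, 0.016393×(-4.110874)=-0.067391, 0.016393×(-4.110874)=-0.067391, 0.229508×(-1.471817)=-0.337794, 0.04918×(-3.012262)=-0.148144.
Sum = -1.788994, so H' = 1.7890.

1.7890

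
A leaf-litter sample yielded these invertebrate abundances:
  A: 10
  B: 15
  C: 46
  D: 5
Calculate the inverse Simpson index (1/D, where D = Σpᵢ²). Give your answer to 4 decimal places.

Total N = 10+15+46+5 = 76, so the proportions are 0.1315789, 0.1973684, 0.6052632, 0.0657895 (working shown to 7 dp, full precision carried).
D = 0.1315789² + 0.1973684² + 0.6052632² + 0.0657895² = 0.0173130 + 0.0389543 + 0.3663435 + 0.0043283 = 0.4269391.
So 1/D = 2.342255, i.e. 2.3423 to 4 decimal places.

2.3423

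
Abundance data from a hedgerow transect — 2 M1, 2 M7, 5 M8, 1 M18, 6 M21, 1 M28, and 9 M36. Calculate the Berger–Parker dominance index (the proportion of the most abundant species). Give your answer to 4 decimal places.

0.3462

Total N = 2+2+5+1+6+1+9 = 26, so the proportions are 0.076923, 0.076923, 0.192308, 0.038462, 0.230769, 0.038462, 0.346154 (working shown to 6 dp, full precision carried).
The largest proportion is 0.346154, i.e. d = 0.3462 to 4 decimal places.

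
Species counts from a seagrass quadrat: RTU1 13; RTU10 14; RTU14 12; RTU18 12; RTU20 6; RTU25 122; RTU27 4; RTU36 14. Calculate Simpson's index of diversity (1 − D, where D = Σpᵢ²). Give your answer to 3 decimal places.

0.593

Total N = 13+14+12+12+6+122+4+14 = 197, so the proportions are 0.06599, 0.07107, 0.06091, 0.06091, 0.03046, 0.61929, 0.0203, 0.07107 (working shown to 5 dp, full precision carried).
D = 0.06599² + 0.07107² + 0.06091² + 0.06091² + 0.03046² + 0.61929² + 0.0203² + 0.07107² = 0.00435 + 0.00505 + 0.00371 + 0.00371 + 0.00093 + 0.38352 + 0.00041 + 0.00505 = 0.40674.
So 1 − D = 0.59326, i.e. 0.593 to 3 decimal places.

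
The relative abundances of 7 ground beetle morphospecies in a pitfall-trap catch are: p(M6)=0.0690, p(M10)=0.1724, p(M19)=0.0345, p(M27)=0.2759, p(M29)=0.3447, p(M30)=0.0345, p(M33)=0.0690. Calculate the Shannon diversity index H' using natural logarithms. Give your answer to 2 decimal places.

1.63

Each pᵢ ln pᵢ term (working shown to 4 dp, full precision carried): 0.069×(-2.6736)=-0.1845, 0.1724×(-1.7579)=-0.3031, 0.0345×(-3.3668)=-0.1162, 0.2759×(-1.2877)=-0.3553, 0.3447×(-1.0651)=-0.3671, 0.0345×(-3.3668)=-0.1162, 0.069×(-2.6736)=-0.1845.
Sum = -1.6268, so H' = 1.63.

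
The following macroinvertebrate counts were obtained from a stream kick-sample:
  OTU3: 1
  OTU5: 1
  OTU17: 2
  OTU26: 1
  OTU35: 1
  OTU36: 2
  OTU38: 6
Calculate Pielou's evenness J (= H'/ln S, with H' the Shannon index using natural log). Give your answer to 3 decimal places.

Total N = 1+1+2+1+1+2+6 = 14, so the proportions are 0.07143, 0.07143, 0.14286, 0.07143, 0.07143, 0.14286, 0.42857 (working shown to 5 dp, full precision carried).
H' = −Σ pᵢ ln pᵢ = −((-0.18850) + (-0.18850) + (-0.27799) + (-0.18850) + (-0.18850) + (-0.27799) + (-0.36313)) = 1.67312.
With S = 7 species, ln S = 1.94591, so J = 1.67312/1.94591 = 0.85981, i.e. 0.860 to 3 decimal places.

0.860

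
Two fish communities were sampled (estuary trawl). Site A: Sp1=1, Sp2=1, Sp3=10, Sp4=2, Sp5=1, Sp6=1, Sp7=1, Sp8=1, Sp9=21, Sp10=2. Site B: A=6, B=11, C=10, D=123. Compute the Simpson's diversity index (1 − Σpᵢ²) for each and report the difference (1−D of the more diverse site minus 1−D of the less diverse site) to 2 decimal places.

0.35

Site A: N=41, proportions 0.02439, 0.02439, 0.2439, 0.04878, 0.02439, 0.02439, 0.02439, 0.02439, 0.5122, 0.04878, giving 1−D = 0.66984 (working shown to 5 dp, full precision carried).
Site B: N=150, proportions 0.04, 0.07333, 0.06667, 0.82, giving 1−D = 0.31618.
Difference = |0.66984 − 0.31618| = 0.35366, i.e. 0.35 to 2 decimal places.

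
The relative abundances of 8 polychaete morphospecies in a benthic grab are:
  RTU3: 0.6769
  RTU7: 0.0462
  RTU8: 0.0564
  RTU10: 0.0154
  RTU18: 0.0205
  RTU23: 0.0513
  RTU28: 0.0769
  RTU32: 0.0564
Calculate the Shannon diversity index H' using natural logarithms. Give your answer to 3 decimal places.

1.224

Each pᵢ ln pᵢ term (working shown to 5 dp, full precision carried): 0.6769×(-0.39023)=-0.26415, 0.0462×(-3.07478)=-0.14205, 0.0564×(-2.87529)=-0.16217, 0.0154×(-4.17339)=-0.06427, 0.0205×(-3.88733)=-0.07969, 0.0513×(-2.97006)=-0.15236, 0.0769×(-2.56525)=-0.19727, 0.0564×(-2.87529)=-0.16217.
Sum = -1.22413, so H' = 1.224.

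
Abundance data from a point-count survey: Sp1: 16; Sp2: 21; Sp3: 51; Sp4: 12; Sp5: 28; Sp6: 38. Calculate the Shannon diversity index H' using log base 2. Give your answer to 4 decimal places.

Total N = 16+21+51+12+28+38 = 166, so the proportions are 0.096386, 0.126506, 0.307229, 0.072289, 0.168675, 0.228916 (working shown to 6 dp, full precision carried).
Each pᵢ log₂ pᵢ term: 0.096386×(-3.375039)=-0.325305, 0.126506×(-2.982722)=-0.377332, 0.307229×(-1.702614)=-0.523092, 0.072289×(-3.790077)=-0.273981, 0.168675×(-2.567685)=-0.433103, 0.228916×(-2.127112)=-0.486929.
Sum = -2.419744, so H' = 2.4197.

2.4197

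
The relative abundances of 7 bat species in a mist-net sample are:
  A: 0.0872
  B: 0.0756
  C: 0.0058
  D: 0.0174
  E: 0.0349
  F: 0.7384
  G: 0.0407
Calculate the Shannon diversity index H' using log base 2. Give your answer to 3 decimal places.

1.413

Each pᵢ log₂ pᵢ term (working shown to 5 dp, full precision carried): 0.0872×(-3.51953)=-0.30690, 0.0756×(-3.72547)=-0.28165, 0.0058×(-7.42973)=-0.04309, 0.0174×(-5.84477)=-0.10170, 0.0349×(-4.84063)=-0.16894, 0.7384×(-0.43753)=-0.32307, 0.0407×(-4.61883)=-0.18799.
Sum = -1.41333, so H' = 1.413.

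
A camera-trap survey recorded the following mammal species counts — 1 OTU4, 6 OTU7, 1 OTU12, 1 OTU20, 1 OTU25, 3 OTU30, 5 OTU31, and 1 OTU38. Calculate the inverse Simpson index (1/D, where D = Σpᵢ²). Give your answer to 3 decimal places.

Total N = 1+6+1+1+1+3+5+1 = 19, so the proportions are 0.0526316, 0.3157895, 0.0526316, 0.0526316, 0.0526316, 0.1578947, 0.2631579, 0.0526316 (working shown to 7 dp, full precision carried).
D = 0.0526316² + 0.3157895² + 0.0526316² + 0.0526316² + 0.0526316² + 0.1578947² + 0.2631579² + 0.0526316² = 0.0027701 + 0.0997230 + 0.0027701 + 0.0027701 + 0.0027701 + 0.0249307 + 0.0692521 + 0.0027701 = 0.2077562.
So 1/D = 4.81333, i.e. 4.813 to 3 decimal places.

4.813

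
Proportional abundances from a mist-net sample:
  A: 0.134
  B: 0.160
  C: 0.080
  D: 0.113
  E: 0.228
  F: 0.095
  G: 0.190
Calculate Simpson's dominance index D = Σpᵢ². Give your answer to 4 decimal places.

D = 0.134² + 0.16² + 0.08² + 0.113² + 0.228² + 0.095² + 0.19² = 0.017956 + 0.025600 + 0.006400 + 0.012769 + 0.051984 + 0.009025 + 0.036100 = 0.159834 (working shown to 6 dp, full precision carried).
To 4 decimal places, D = 0.1598.

0.1598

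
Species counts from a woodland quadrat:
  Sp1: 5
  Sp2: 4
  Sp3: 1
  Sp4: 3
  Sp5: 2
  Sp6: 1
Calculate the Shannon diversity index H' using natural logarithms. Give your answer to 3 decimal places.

1.630

Total N = 5+4+1+3+2+1 = 16, so the proportions are 0.3125, 0.25, 0.0625, 0.1875, 0.125, 0.0625 (working shown to 5 dp, full precision carried).
Each pᵢ ln pᵢ term: 0.3125×(-1.16315)=-0.36348, 0.25×(-1.38629)=-0.34657, 0.0625×(-2.77259)=-0.17329, 0.1875×(-1.67398)=-0.31387, 0.125×(-2.07944)=-0.25993, 0.0625×(-2.77259)=-0.17329.
Sum = -1.63043, so H' = 1.630.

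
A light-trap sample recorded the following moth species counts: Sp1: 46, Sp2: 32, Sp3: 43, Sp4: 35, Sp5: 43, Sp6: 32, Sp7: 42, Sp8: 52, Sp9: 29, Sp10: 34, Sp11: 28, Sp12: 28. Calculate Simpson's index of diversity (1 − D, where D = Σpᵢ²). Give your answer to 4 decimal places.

0.9132

Total N = 46+32+43+35+43+32+42+52+29+34+28+28 = 444, so the proportions are 0.103604, 0.072072, 0.096847, 0.078829, 0.096847, 0.072072, 0.094595, 0.117117, 0.065315, 0.076577, 0.063063, 0.063063 (working shown to 6 dp, full precision carried).
D = 0.103604² + 0.072072² + 0.096847² + 0.078829² + 0.096847² + 0.072072² + 0.094595² + 0.117117² + 0.065315² + 0.076577² + 0.063063² + 0.063063² = 0.010734 + 0.005194 + 0.009379 + 0.006214 + 0.009379 + 0.005194 + 0.008948 + 0.013716 + 0.004266 + 0.005864 + 0.003977 + 0.003977 = 0.086844.
So 1 − D = 0.913156, i.e. 0.9132 to 4 decimal places.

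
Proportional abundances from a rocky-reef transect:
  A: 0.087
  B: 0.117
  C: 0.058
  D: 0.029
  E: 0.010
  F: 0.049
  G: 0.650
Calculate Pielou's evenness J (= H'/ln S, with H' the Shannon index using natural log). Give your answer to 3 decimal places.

H' = −Σ pᵢ ln pᵢ = −((-0.21244) + (-0.25103) + (-0.16514) + (-0.10267) + (-0.04605) + (-0.14778) + (-0.28001)) = 1.20513 (working shown to 5 dp, full precision carried).
With S = 7 species, ln S = 1.94591, so J = 1.20513/1.94591 = 0.61932, i.e. 0.619 to 3 decimal places.

0.619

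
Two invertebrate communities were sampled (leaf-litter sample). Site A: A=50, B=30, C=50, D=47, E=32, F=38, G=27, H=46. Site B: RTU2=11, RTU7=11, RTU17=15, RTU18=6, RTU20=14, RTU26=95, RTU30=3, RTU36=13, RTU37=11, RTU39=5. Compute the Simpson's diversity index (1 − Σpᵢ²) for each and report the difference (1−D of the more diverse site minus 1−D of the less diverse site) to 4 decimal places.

Site A: N=320, proportions 0.15625, 0.09375, 0.15625, 0.146875, 0.1, 0.11875, 0.084375, 0.14375, giving 1−D = 0.868926 (working shown to 6 dp, full precision carried).
Site B: N=184, proportions 0.059783, 0.059783, 0.081522, 0.032609, 0.076087, 0.516304, 0.016304, 0.070652, 0.059783, 0.027174, giving 1−D = 0.703214.
Difference = |0.868926 − 0.703214| = 0.165712, i.e. 0.1657 to 4 decimal places.

0.1657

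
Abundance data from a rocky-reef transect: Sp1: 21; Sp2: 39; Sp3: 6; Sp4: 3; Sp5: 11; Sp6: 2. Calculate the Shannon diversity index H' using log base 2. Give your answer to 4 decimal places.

Total N = 21+39+6+3+11+2 = 82, so the proportions are 0.256098, 0.47561, 0.073171, 0.036585, 0.134146, 0.02439 (working shown to 6 dp, full precision carried).
Each pᵢ log₂ pᵢ term: 0.256098×(-1.965235)=-0.503292, 0.47561×(-1.072150)=-0.509925, 0.073171×(-3.772590)=-0.276043, 0.036585×(-4.772590)=-0.174607, 0.134146×(-2.898120)=-0.388772, 0.02439×(-5.357552)=-0.130672.
Sum = -1.983311, so H' = 1.9833.

1.9833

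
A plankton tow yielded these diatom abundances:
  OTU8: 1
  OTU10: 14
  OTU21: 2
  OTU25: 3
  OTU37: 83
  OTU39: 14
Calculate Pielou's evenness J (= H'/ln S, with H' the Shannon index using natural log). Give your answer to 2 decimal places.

Total N = 1+14+2+3+83+14 = 117, so the proportions are 0.0085, 0.1197, 0.0171, 0.0256, 0.7094, 0.1197 (working shown to 4 dp, full precision carried).
H' = −Σ pᵢ ln pᵢ = −((-0.0407) + (-0.2540) + (-0.0696) + (-0.0939) + (-0.2436) + (-0.2540)) = 0.9559.
With S = 6 species, ln S = 1.7918, so J = 0.9559/1.7918 = 0.5335, i.e. 0.53 to 2 decimal places.

0.53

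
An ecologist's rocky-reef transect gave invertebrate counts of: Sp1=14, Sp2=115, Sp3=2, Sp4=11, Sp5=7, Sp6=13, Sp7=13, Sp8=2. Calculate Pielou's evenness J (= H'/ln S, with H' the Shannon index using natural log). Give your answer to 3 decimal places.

Total N = 14+115+2+11+7+13+13+2 = 177, so the proportions are 0.0791, 0.64972, 0.0113, 0.06215, 0.03955, 0.07345, 0.07345, 0.0113 (working shown to 5 dp, full precision carried).
H' = −Σ pᵢ ln pᵢ = −((-0.20067) + (-0.28017) + (-0.05066) + (-0.17266) + (-0.12775) + (-0.19178) + (-0.19178) + (-0.05066)) = 1.26613.
With S = 8 species, ln S = 2.07944, so J = 1.26613/2.07944 = 0.60888, i.e. 0.609 to 3 decimal places.

0.609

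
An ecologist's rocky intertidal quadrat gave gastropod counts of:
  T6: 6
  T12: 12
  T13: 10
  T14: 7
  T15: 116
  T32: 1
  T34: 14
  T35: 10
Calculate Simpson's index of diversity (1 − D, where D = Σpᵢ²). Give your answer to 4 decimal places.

0.5454

Total N = 6+12+10+7+116+1+14+10 = 176, so the proportions are 0.034091, 0.068182, 0.056818, 0.039773, 0.659091, 0.005682, 0.079545, 0.056818 (working shown to 6 dp, full precision carried).
D = 0.034091² + 0.068182² + 0.056818² + 0.039773² + 0.659091² + 0.005682² + 0.079545² + 0.056818² = 0.001162 + 0.004649 + 0.003228 + 0.001582 + 0.434401 + 0.000032 + 0.006327 + 0.003228 = 0.454610.
So 1 − D = 0.545390, i.e. 0.5454 to 4 decimal places.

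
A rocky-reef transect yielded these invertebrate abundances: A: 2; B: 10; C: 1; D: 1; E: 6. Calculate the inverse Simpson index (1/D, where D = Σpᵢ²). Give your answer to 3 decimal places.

Total N = 2+10+1+1+6 = 20, so the proportions are 0.1, 0.5, 0.05, 0.05, 0.3 (working shown to 6 dp, full precision carried).
D = 0.1² + 0.5² + 0.05² + 0.05² + 0.3² = 0.010000 + 0.250000 + 0.002500 + 0.002500 + 0.090000 = 0.355000.
So 1/D = 2.81690, i.e. 2.817 to 3 decimal places.

2.817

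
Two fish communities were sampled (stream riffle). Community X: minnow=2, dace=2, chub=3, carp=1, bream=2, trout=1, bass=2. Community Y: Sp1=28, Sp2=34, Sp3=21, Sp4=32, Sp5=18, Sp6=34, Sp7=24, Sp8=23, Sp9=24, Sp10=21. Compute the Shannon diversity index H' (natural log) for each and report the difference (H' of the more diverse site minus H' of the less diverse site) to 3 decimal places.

0.396

Community X: N=13, proportions 0.15385, 0.15385, 0.23077, 0.07692, 0.15385, 0.07692, 0.15385, giving H' = 1.88487 (working shown to 5 dp, full precision carried).
Community Y: N=259, proportions 0.10811, 0.13127, 0.08108, 0.12355, 0.0695, 0.13127, 0.09266, 0.0888, 0.09266, 0.08108, giving H' = 2.28054.
Difference = |1.88487 − 2.28054| = 0.39567, i.e. 0.396 to 3 decimal places.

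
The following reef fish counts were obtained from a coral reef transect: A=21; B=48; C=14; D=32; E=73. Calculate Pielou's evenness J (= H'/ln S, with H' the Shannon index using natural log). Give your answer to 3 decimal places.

0.904

Total N = 21+48+14+32+73 = 188, so the proportions are 0.1117, 0.25532, 0.07447, 0.17021, 0.3883 (working shown to 5 dp, full precision carried).
H' = −Σ pᵢ ln pᵢ = −((-0.24484) + (-0.34857) + (-0.19342) + (-0.30140) + (-0.36732)) = 1.45556.
With S = 5 species, ln S = 1.60944, so J = 1.45556/1.60944 = 0.90439, i.e. 0.904 to 3 decimal places.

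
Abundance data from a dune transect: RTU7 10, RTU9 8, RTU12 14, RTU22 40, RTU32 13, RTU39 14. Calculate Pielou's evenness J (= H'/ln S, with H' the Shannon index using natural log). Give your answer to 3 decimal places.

0.905

Total N = 10+8+14+40+13+14 = 99, so the proportions are 0.10101, 0.08081, 0.14141, 0.40404, 0.13131, 0.14141 (working shown to 5 dp, full precision carried).
H' = −Σ pᵢ ln pᵢ = −((-0.23157) + (-0.20329) + (-0.27661) + (-0.36616) + (-0.26659) + (-0.27661)) = 1.62083.
With S = 6 species, ln S = 1.79176, so J = 1.62083/1.79176 = 0.90460, i.e. 0.905 to 3 decimal places.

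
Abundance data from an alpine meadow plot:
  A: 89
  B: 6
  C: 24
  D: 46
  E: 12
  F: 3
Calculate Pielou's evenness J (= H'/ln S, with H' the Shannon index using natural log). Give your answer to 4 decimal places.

Total N = 89+6+24+46+12+3 = 180, so the proportions are 0.494444, 0.033333, 0.133333, 0.255556, 0.066667, 0.016667 (working shown to 6 dp, full precision carried).
H' = −Σ pᵢ ln pᵢ = −((-0.348247) + (-0.113373) + (-0.268654) + (-0.348658) + (-0.180537) + (-0.068239)) = 1.327708.
With S = 6 species, ln S = 1.791759, so J = 1.327708/1.791759 = 0.741008, i.e. 0.7410 to 4 decimal places.

0.7410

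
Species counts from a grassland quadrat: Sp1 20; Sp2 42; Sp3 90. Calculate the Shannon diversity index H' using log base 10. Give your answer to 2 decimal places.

0.41

Total N = 20+42+90 = 152, so the proportions are 0.1316, 0.2763, 0.5921 (working shown to 4 dp, full precision carried).
Each pᵢ log₁₀ pᵢ term: 0.1316×(-0.8808)=-0.1159, 0.2763×(-0.5586)=-0.1543, 0.5921×(-0.2276)=-0.1348.
Sum = -0.4050, so H' = 0.41.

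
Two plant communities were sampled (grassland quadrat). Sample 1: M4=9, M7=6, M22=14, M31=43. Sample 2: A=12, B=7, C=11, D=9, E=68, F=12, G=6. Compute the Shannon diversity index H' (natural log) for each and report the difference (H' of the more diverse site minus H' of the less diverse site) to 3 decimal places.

Sample 1: N=72, proportions 0.125, 0.08333, 0.19444, 0.59722, giving H' = 1.09328 (working shown to 5 dp, full precision carried).
Sample 2: N=125, proportions 0.096, 0.056, 0.088, 0.072, 0.544, 0.096, 0.048, giving H' = 1.49161.
Difference = |1.09328 − 1.49161| = 0.39833, i.e. 0.398 to 3 decimal places.

0.398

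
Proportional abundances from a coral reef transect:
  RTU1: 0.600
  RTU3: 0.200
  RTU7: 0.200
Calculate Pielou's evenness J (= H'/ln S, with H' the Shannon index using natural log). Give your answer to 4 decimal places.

0.8650

H' = −Σ pᵢ ln pᵢ = −((-0.306495) + (-0.321888) + (-0.321888)) = 0.950271 (working shown to 6 dp, full precision carried).
With S = 3 species, ln S = 1.098612, so J = 0.950271/1.098612 = 0.864974, i.e. 0.8650 to 4 decimal places.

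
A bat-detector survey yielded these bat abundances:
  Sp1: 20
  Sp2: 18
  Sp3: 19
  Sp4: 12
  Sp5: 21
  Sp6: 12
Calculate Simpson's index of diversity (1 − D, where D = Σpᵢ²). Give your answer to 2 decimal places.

0.83

Total N = 20+18+19+12+21+12 = 102, so the proportions are 0.1961, 0.1765, 0.1863, 0.1176, 0.2059, 0.1176 (working shown to 4 dp, full precision carried).
D = 0.1961² + 0.1765² + 0.1863² + 0.1176² + 0.2059² + 0.1176² = 0.0384 + 0.0311 + 0.0347 + 0.0138 + 0.0424 + 0.0138 = 0.1744.
So 1 − D = 0.8256, i.e. 0.83 to 2 decimal places.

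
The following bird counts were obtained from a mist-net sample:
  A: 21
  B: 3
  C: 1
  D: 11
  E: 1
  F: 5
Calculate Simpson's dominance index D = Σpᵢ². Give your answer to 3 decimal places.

Total N = 21+3+1+11+1+5 = 42, so the proportions are 0.5, 0.07143, 0.02381, 0.2619, 0.02381, 0.11905 (working shown to 5 dp, full precision carried).
D = 0.5² + 0.07143² + 0.02381² + 0.2619² + 0.02381² + 0.11905² = 0.25000 + 0.00510 + 0.00057 + 0.06859 + 0.00057 + 0.01417 = 0.33900.
To 3 decimal places, D = 0.339.

0.339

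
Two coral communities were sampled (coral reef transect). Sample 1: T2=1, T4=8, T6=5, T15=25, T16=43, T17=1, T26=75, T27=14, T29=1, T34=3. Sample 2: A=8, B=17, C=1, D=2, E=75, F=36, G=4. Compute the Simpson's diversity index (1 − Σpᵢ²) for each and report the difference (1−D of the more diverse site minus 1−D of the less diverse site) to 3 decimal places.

0.086

Sample 1: N=176, proportions 0.00568, 0.04545, 0.02841, 0.14205, 0.24432, 0.00568, 0.42614, 0.07955, 0.00568, 0.01705, giving 1−D = 0.72895 (working shown to 5 dp, full precision carried).
Sample 2: N=143, proportions 0.05594, 0.11888, 0.00699, 0.01399, 0.52448, 0.25175, 0.02797, giving 1−D = 0.64326.
Difference = |0.72895 − 0.64326| = 0.08569, i.e. 0.086 to 3 decimal places.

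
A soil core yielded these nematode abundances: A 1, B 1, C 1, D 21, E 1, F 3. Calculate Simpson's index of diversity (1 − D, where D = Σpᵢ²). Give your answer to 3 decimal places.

Total N = 1+1+1+21+1+3 = 28, so the proportions are 0.03571, 0.03571, 0.03571, 0.75, 0.03571, 0.10714 (working shown to 5 dp, full precision carried).
D = 0.03571² + 0.03571² + 0.03571² + 0.75² + 0.03571² + 0.10714² = 0.00128 + 0.00128 + 0.00128 + 0.56250 + 0.00128 + 0.01148 = 0.57908.
So 1 − D = 0.42092, i.e. 0.421 to 3 decimal places.

0.421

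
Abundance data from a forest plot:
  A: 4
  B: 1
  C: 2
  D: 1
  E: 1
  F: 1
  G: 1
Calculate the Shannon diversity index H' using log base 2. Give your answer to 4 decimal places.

2.5503

Total N = 4+1+2+1+1+1+1 = 11, so the proportions are 0.363636, 0.090909, 0.181818, 0.090909, 0.090909, 0.090909, 0.090909 (working shown to 6 dp, full precision carried).
Each pᵢ log₂ pᵢ term: 0.363636×(-1.459432)=-0.530702, 0.090909×(-3.459432)=-0.314494, 0.181818×(-2.459432)=-0.447169, 0.090909×(-3.459432)=-0.314494, 0.090909×(-3.459432)=-0.314494, 0.090909×(-3.459432)=-0.314494, 0.090909×(-3.459432)=-0.314494.
Sum = -2.550341, so H' = 2.5503.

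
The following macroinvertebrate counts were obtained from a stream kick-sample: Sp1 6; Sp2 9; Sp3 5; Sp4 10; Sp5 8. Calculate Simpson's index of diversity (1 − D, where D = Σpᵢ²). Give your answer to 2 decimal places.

Total N = 6+9+5+10+8 = 38, so the proportions are 0.1579, 0.2368, 0.1316, 0.2632, 0.2105 (working shown to 4 dp, full precision carried).
D = 0.1579² + 0.2368² + 0.1316² + 0.2632² + 0.2105² = 0.0249 + 0.0561 + 0.0173 + 0.0693 + 0.0443 = 0.2119.
So 1 − D = 0.7881, i.e. 0.79 to 2 decimal places.

0.79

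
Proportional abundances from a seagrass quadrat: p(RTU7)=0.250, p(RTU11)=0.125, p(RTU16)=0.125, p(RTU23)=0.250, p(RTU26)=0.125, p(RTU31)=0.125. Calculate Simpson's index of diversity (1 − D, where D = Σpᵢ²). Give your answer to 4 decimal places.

0.8125

D = 0.25² + 0.125² + 0.125² + 0.25² + 0.125² + 0.125² = 0.062500 + 0.015625 + 0.015625 + 0.062500 + 0.015625 + 0.015625 = 0.187500 (working shown to 6 dp, full precision carried).
So 1 − D = 0.812500, i.e. 0.8125 to 4 decimal places.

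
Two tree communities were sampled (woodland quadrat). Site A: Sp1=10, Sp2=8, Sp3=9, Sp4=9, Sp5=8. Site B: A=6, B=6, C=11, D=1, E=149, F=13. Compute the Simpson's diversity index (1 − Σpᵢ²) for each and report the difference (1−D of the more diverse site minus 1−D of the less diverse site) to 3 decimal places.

0.451

Site A: N=44, proportions 0.227273, 0.181818, 0.204545, 0.204545, 0.181818, giving 1−D = 0.798554 (working shown to 6 dp, full precision carried).
Site B: N=186, proportions 0.032258, 0.032258, 0.05914, 0.005376, 0.801075, 0.069892, giving 1−D = 0.347786.
Difference = |0.798554 − 0.347786| = 0.450768, i.e. 0.451 to 3 decimal places.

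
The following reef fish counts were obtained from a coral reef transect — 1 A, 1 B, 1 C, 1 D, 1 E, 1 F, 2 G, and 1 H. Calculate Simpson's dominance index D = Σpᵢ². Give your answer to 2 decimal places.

Total N = 1+1+1+1+1+1+2+1 = 9, so the proportions are 0.1111, 0.1111, 0.1111, 0.1111, 0.1111, 0.1111, 0.2222, 0.1111 (working shown to 4 dp, full precision carried).
D = 0.1111² + 0.1111² + 0.1111² + 0.1111² + 0.1111² + 0.1111² + 0.2222² + 0.1111² = 0.0123 + 0.0123 + 0.0123 + 0.0123 + 0.0123 + 0.0123 + 0.0494 + 0.0123 = 0.1358.
To 2 decimal places, D = 0.14.

0.14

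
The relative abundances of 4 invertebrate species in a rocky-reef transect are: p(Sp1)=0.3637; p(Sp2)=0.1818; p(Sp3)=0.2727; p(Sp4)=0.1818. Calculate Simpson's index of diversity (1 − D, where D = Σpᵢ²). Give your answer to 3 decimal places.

0.727

D = 0.3637² + 0.1818² + 0.2727² + 0.1818² = 0.13228 + 0.03305 + 0.07437 + 0.03305 = 0.27275 (working shown to 5 dp, full precision carried).
So 1 − D = 0.72725, i.e. 0.727 to 3 decimal places.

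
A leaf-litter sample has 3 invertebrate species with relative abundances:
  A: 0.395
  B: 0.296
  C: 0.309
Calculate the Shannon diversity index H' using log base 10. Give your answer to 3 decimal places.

Each pᵢ log₁₀ pᵢ term (working shown to 5 dp, full precision carried): 0.395×(-0.40340)=-0.15934, 0.296×(-0.52871)=-0.15650, 0.309×(-0.51004)=-0.15760.
Sum = -0.47344, so H' = 0.473.

0.473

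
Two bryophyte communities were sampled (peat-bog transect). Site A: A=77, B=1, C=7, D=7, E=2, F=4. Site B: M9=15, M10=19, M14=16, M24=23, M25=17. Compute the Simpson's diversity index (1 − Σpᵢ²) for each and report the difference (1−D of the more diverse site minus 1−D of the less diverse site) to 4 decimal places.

0.4248

Site A: N=98, proportions 0.7857143, 0.0102041, 0.0714286, 0.0714286, 0.0204082, 0.0408163, giving 1−D = 0.3702624 (working shown to 7 dp, full precision carried).
Site B: N=90, proportions 0.1666667, 0.2111111, 0.1777778, 0.2555556, 0.1888889, giving 1−D = 0.7950617.
Difference = |0.3702624 − 0.7950617| = 0.4247993, i.e. 0.4248 to 4 decimal places.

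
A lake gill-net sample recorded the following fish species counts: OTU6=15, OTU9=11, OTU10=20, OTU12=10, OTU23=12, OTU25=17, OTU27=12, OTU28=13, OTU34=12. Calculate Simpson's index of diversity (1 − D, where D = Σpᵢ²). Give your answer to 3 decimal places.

0.883

Total N = 15+11+20+10+12+17+12+13+12 = 122, so the proportions are 0.12295, 0.09016, 0.16393, 0.08197, 0.09836, 0.13934, 0.09836, 0.10656, 0.09836 (working shown to 5 dp, full precision carried).
D = 0.12295² + 0.09016² + 0.16393² + 0.08197² + 0.09836² + 0.13934² + 0.09836² + 0.10656² + 0.09836² = 0.01512 + 0.00813 + 0.02687 + 0.00672 + 0.00967 + 0.01942 + 0.00967 + 0.01135 + 0.00967 = 0.11664.
So 1 − D = 0.88336, i.e. 0.883 to 3 decimal places.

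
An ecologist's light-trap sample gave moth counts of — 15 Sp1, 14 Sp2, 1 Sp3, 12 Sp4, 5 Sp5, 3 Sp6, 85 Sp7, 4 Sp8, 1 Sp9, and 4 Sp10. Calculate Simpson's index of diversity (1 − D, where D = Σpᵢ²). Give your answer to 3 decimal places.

Total N = 15+14+1+12+5+3+85+4+1+4 = 144, so the proportions are 0.10417, 0.09722, 0.00694, 0.08333, 0.03472, 0.02083, 0.59028, 0.02778, 0.00694, 0.02778 (working shown to 5 dp, full precision carried).
D = 0.10417² + 0.09722² + 0.00694² + 0.08333² + 0.03472² + 0.02083² + 0.59028² + 0.02778² + 0.00694² + 0.02778² = 0.01085 + 0.00945 + 0.00005 + 0.00694 + 0.00121 + 0.00043 + 0.34843 + 0.00077 + 0.00005 + 0.00077 = 0.37895.
So 1 − D = 0.62105, i.e. 0.621 to 3 decimal places.

0.621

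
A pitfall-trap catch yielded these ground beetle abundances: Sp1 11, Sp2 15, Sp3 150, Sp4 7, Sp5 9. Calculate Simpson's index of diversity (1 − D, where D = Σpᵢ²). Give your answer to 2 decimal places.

0.38

Total N = 11+15+150+7+9 = 192, so the proportions are 0.0573, 0.0781, 0.7812, 0.0365, 0.0469 (working shown to 4 dp, full precision carried).
D = 0.0573² + 0.0781² + 0.7812² + 0.0365² + 0.0469² = 0.0033 + 0.0061 + 0.6104 + 0.0013 + 0.0022 = 0.6233.
So 1 − D = 0.3767, i.e. 0.38 to 2 decimal places.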